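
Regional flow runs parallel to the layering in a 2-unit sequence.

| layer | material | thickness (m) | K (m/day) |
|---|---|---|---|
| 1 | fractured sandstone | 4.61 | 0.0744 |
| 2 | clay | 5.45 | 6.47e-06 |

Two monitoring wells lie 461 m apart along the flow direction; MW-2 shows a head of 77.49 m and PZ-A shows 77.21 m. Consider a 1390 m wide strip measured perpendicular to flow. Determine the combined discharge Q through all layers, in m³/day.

Flow is parallel to layering, so each bed carries its own Darcy discharge and the transmissivities add.
Σ(K_i·b_i) = 0.0744×4.61 + 6.47e-06×5.45 = 0.3430 m²/day.
Hydraulic gradient i = (77.49 − 77.21) / 461 = 0.28 / 461 = 0.0006074.
Q = Σ(K_i·b_i) · W · i = 0.3430 × 1390 × 0.0006074 = 0.2896 m³/day.

0.290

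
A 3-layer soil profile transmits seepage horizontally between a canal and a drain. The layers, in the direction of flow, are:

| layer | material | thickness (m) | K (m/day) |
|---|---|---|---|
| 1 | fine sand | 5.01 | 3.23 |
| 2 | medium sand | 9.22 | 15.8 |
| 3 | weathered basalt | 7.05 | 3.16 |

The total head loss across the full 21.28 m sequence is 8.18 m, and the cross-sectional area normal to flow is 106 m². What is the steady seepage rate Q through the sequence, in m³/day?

Flow is perpendicular to layering, so the layers act in series and the equivalent K is the thickness-weighted harmonic mean.
Total thickness L = 5.01 + 9.22 + 7.05 = 21.28 m.
Σ(b_i/K_i) = 5.01/3.23 + 9.22/15.8 + 7.05/3.16 = 4.366 d.
K_eq = L / Σ(b_i/K_i) = 21.28 / 4.366 = 4.874 m/day.
Q = K_eq · A · (Δh/L) = 4.874 × 106 × (8.18/21.28) = 198.6 m³/day.

199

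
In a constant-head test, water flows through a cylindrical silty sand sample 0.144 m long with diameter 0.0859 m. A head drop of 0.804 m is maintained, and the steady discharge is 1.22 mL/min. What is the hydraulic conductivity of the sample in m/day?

0.0543

Cross-sectional area A = π·(d/2)² = π × (0.0859/2)² = 0.005795 m².
Convert discharge: 1.22 mL/min = 2.033e-08 m³/s.
Darcy's law rearranged: K = Q·L / (A·Δh) = 2.033e-08 × 0.144 / (0.005795 × 0.804) = 6.284e-07 m/s = 0.05429 m/day.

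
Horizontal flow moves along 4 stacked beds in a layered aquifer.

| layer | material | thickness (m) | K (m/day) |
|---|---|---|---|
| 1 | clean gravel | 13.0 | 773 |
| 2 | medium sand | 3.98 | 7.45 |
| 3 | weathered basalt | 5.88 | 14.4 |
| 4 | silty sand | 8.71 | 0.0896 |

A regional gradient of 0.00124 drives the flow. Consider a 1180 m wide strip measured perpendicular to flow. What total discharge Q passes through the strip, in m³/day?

Flow is parallel to layering, so each bed carries its own Darcy discharge and the transmissivities add.
Σ(K_i·b_i) = 773×13.0 + 7.45×3.98 + 14.4×5.88 + 0.0896×8.71 = 10164 m²/day.
Hydraulic gradient i = 0.00124.
Q = Σ(K_i·b_i) · W · i = 10164 × 1180 × 0.001240 = 14872 m³/day.

14900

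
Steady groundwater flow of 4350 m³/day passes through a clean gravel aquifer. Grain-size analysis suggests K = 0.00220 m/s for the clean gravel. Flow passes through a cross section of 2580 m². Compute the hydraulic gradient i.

0.00887

Convert K: 0.00220 m/s × 86400 = 190.1 m/day.
From Q = K·A·i, i = Q / (K·A) = 4350 / (190.1 × 2580) = 0.008870.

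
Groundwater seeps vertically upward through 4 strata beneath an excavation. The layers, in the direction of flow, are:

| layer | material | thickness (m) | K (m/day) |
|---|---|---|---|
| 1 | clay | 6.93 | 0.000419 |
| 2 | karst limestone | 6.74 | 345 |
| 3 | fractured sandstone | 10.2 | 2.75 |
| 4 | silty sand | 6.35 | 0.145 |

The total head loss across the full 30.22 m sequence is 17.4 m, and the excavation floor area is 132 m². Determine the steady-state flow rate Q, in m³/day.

Flow is perpendicular to layering, so the layers act in series and the equivalent K is the thickness-weighted harmonic mean.
Total thickness L = 6.93 + 6.74 + 10.2 + 6.35 = 30.22 m.
Σ(b_i/K_i) = 6.93/0.000419 + 6.74/345 + 10.2/2.75 + 6.35/0.145 = 16587 d.
K_eq = L / Σ(b_i/K_i) = 30.22 / 16587 = 0.001822 m/day.
Q = K_eq · A · (Δh/L) = 0.001822 × 132 × (17.4/30.22) = 0.1385 m³/day.

0.138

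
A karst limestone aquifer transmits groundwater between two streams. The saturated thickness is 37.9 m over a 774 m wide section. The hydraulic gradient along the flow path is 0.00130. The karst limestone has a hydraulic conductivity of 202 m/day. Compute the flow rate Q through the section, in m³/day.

Cross-sectional area A = 774 × 37.9 = 29335 m².
Hydraulic gradient i = 0.00130.
Darcy's law: Q = K · A · i = 202.0 × 29335 × 0.001300 = 7703 m³/day.

7700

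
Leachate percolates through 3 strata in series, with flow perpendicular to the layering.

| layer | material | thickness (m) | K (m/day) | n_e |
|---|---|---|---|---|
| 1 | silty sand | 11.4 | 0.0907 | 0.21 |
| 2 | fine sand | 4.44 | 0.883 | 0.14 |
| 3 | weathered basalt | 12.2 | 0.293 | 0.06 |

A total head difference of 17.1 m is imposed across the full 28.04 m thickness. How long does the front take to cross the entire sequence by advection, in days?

37.8

With flow normal to the layers, continuity requires the same specific discharge q through every layer.
Σ(b_i/K_i) = 11.4/0.0907 + 4.44/0.883 + 12.2/0.293 = 172.4 d.
q = Δh / Σ(b_i/K_i) = 17.1 / 172.4 = 0.09921 m/day.
In each layer the seepage velocity is v_i = q/n_i, so the layer transit time is t_i = b_i·n_i / q:
  layer 1 (silty sand): t_1 = 11.4 × 0.21 / 0.09921 = 24.13 d
  layer 2 (fine sand): t_2 = 4.44 × 0.14 / 0.09921 = 6.265 d
  layer 3 (weathered basalt): t_3 = 12.2 × 0.06 / 0.09921 = 7.378 d
Total t = Σ t_i = 37.77 days.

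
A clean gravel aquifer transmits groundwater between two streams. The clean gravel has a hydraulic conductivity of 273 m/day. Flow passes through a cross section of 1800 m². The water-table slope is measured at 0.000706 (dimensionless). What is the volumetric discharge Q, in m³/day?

Hydraulic gradient i = 0.000706.
Darcy's law: Q = K · A · i = 273.0 × 1800 × 0.0007060 = 346.9 m³/day.

347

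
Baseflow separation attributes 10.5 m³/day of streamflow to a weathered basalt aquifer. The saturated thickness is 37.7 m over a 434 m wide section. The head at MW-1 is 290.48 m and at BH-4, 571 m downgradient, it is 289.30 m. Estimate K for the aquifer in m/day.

Cross-sectional area A = 434 × 37.7 = 16362 m².
Hydraulic gradient i = (290.48 − 289.30) / 571 = 1.18 / 571 = 0.002067.
From Q = K·A·i, K = Q / (A·i) = 10.5 / (16362 × 0.002067) = 0.3105 m/day.

0.311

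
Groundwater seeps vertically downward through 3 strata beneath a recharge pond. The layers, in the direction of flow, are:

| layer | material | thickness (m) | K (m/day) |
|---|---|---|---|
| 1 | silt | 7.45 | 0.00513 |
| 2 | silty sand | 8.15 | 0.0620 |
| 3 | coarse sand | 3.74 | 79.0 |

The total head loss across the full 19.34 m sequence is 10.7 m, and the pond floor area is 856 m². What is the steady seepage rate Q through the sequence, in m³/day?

Flow is perpendicular to layering, so the layers act in series and the equivalent K is the thickness-weighted harmonic mean.
Total thickness L = 7.45 + 8.15 + 3.74 = 19.34 m.
Σ(b_i/K_i) = 7.45/0.00513 + 8.15/0.0620 + 3.74/79.0 = 1584 d.
K_eq = L / Σ(b_i/K_i) = 19.34 / 1584 = 0.01221 m/day.
Q = K_eq · A · (Δh/L) = 0.01221 × 856 × (10.7/19.34) = 5.783 m³/day.

5.78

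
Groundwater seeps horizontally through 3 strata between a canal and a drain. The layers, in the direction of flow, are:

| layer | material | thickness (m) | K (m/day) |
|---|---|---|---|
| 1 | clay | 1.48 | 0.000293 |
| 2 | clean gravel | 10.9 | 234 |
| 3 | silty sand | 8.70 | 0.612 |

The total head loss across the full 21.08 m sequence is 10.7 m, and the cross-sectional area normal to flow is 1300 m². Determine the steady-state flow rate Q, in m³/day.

2.75

Flow is perpendicular to layering, so the layers act in series and the equivalent K is the thickness-weighted harmonic mean.
Total thickness L = 1.48 + 10.9 + 8.70 = 21.08 m.
Σ(b_i/K_i) = 1.48/0.000293 + 10.9/234 + 8.70/0.612 = 5065 d.
K_eq = L / Σ(b_i/K_i) = 21.08 / 5065 = 0.004162 m/day.
Q = K_eq · A · (Δh/L) = 0.004162 × 1300 × (10.7/21.08) = 2.746 m³/day.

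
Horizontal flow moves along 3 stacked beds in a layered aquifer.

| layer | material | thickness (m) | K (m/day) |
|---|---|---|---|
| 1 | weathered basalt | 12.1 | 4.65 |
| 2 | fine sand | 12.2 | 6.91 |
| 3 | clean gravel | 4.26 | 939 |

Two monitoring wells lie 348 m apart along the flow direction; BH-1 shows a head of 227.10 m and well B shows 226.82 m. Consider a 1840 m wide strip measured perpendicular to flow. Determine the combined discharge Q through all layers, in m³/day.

Flow is parallel to layering, so each bed carries its own Darcy discharge and the transmissivities add.
Σ(K_i·b_i) = 4.65×12.1 + 6.91×12.2 + 939×4.26 = 4141 m²/day.
Hydraulic gradient i = (227.10 − 226.82) / 348 = 0.28 / 348 = 0.0008046.
Q = Σ(K_i·b_i) · W · i = 4141 × 1840 × 0.0008046 = 6130 m³/day.

6130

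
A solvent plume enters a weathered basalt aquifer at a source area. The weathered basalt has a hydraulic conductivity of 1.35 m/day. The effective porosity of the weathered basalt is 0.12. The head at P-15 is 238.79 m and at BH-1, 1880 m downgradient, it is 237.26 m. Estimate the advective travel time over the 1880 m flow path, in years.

562

Hydraulic gradient i = (238.79 − 237.26) / 1880 = 1.53 / 1880 = 0.0008138.
Darcy flux q = K · i = 1.350 × 0.0008138 = 0.001099 m/day.
Seepage velocity v = q / n_e = 0.001099 / 0.12 = 0.009156 m/day.
Travel time t = L / v = 1880 / 0.009156 = 2.053e+05 days = 562.2 years.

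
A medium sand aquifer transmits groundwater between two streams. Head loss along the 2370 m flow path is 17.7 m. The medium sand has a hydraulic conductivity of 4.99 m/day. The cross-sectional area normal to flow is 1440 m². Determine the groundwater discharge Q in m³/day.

53.7

Hydraulic gradient i = Δh / L = 17.7 / 2370 = 0.007468.
Darcy's law: Q = K · A · i = 4.990 × 1440 × 0.007468 = 53.66 m³/day.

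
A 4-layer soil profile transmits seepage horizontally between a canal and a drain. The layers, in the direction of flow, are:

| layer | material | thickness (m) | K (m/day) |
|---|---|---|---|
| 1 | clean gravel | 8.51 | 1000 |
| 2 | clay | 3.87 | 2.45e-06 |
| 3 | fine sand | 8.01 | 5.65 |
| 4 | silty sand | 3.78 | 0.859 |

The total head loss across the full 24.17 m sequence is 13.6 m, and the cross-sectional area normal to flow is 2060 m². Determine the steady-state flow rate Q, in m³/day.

Flow is perpendicular to layering, so the layers act in series and the equivalent K is the thickness-weighted harmonic mean.
Total thickness L = 8.51 + 3.87 + 8.01 + 3.78 = 24.17 m.
Σ(b_i/K_i) = 8.51/1000 + 3.87/2.45e-06 + 8.01/5.65 + 3.78/0.859 = 1.580e+06 d.
K_eq = L / Σ(b_i/K_i) = 24.17 / 1.580e+06 = 1.530e-05 m/day.
Q = K_eq · A · (Δh/L) = 1.530e-05 × 2060 × (13.6/24.17) = 0.01774 m³/day.

0.0177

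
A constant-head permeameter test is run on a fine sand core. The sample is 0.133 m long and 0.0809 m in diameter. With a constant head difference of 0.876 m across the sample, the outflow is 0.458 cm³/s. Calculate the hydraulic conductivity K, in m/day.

Cross-sectional area A = π·(d/2)² = π × (0.0809/2)² = 0.005140 m².
Convert discharge: 0.458 cm³/s = 4.580e-07 m³/s.
Darcy's law rearranged: K = Q·L / (A·Δh) = 4.580e-07 × 0.133 / (0.005140 × 0.876) = 1.353e-05 m/s = 1.169 m/day.

1.17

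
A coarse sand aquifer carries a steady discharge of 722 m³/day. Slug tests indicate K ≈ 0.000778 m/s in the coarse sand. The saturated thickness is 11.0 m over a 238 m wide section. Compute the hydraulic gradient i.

0.00410

Convert K: 0.000778 m/s × 86400 = 67.22 m/day.
Cross-sectional area A = 238 × 11.0 = 2618 m².
From Q = K·A·i, i = Q / (K·A) = 722 / (67.22 × 2618) = 0.004103.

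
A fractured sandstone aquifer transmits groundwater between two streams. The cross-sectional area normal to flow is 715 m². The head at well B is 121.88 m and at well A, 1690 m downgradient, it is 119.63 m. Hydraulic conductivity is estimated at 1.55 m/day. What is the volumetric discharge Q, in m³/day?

Hydraulic gradient i = (121.88 − 119.63) / 1690 = 2.25 / 1690 = 0.001331.
Darcy's law: Q = K · A · i = 1.550 × 715.0 × 0.001331 = 1.475 m³/day.

1.48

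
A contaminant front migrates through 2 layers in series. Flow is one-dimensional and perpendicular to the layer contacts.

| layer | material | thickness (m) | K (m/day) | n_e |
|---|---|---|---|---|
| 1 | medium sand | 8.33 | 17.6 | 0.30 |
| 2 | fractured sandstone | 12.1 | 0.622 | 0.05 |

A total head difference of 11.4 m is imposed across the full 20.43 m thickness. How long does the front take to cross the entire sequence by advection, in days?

With flow normal to the layers, continuity requires the same specific discharge q through every layer.
Σ(b_i/K_i) = 8.33/17.6 + 12.1/0.622 = 19.93 d.
q = Δh / Σ(b_i/K_i) = 11.4 / 19.93 = 0.5721 m/day.
In each layer the seepage velocity is v_i = q/n_i, so the layer transit time is t_i = b_i·n_i / q:
  layer 1 (medium sand): t_1 = 8.33 × 0.30 / 0.5721 = 4.368 d
  layer 2 (fractured sandstone): t_2 = 12.1 × 0.05 / 0.5721 = 1.058 d
Total t = Σ t_i = 5.426 days.

5.43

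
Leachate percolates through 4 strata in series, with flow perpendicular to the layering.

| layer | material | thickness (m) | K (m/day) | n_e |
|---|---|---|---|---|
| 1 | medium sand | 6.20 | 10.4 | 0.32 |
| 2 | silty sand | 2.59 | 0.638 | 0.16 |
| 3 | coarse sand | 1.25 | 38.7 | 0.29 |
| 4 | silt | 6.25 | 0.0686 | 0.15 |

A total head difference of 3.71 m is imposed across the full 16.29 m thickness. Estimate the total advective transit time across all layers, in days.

95.5

With flow normal to the layers, continuity requires the same specific discharge q through every layer.
Σ(b_i/K_i) = 6.20/10.4 + 2.59/0.638 + 1.25/38.7 + 6.25/0.0686 = 95.80 d.
q = Δh / Σ(b_i/K_i) = 3.71 / 95.80 = 0.03873 m/day.
In each layer the seepage velocity is v_i = q/n_i, so the layer transit time is t_i = b_i·n_i / q:
  layer 1 (medium sand): t_1 = 6.20 × 0.32 / 0.03873 = 51.23 d
  layer 2 (silty sand): t_2 = 2.59 × 0.16 / 0.03873 = 10.70 d
  layer 3 (coarse sand): t_3 = 1.25 × 0.29 / 0.03873 = 9.360 d
  layer 4 (silt): t_4 = 6.25 × 0.15 / 0.03873 = 24.21 d
Total t = Σ t_i = 95.50 days.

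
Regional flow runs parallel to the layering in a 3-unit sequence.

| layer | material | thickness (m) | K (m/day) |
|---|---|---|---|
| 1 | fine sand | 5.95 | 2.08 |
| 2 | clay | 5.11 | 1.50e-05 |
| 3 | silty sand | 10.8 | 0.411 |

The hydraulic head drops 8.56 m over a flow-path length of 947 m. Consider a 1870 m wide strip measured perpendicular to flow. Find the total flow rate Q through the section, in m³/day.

Flow is parallel to layering, so each bed carries its own Darcy discharge and the transmissivities add.
Σ(K_i·b_i) = 2.08×5.95 + 1.50e-05×5.11 + 0.411×10.8 = 16.81 m²/day.
Hydraulic gradient i = Δh / L = 8.56 / 947 = 0.009039.
Q = Σ(K_i·b_i) · W · i = 16.81 × 1870 × 0.009039 = 284.2 m³/day.

284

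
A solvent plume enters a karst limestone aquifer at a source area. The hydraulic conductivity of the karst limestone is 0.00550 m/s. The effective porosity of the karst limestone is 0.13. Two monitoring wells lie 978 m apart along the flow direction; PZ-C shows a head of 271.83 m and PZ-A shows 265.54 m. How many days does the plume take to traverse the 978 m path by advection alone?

Convert K: 0.00550 m/s × 86400 = 475.2 m/day.
Hydraulic gradient i = (271.83 − 265.54) / 978 = 6.29 / 978 = 0.006431.
Darcy flux q = K · i = 475.2 × 0.006431 = 3.056 m/day.
Seepage velocity v = q / n_e = 3.056 / 0.13 = 23.51 m/day.
Travel time t = L / v = 978 / 23.51 = 41.60 days.

41.6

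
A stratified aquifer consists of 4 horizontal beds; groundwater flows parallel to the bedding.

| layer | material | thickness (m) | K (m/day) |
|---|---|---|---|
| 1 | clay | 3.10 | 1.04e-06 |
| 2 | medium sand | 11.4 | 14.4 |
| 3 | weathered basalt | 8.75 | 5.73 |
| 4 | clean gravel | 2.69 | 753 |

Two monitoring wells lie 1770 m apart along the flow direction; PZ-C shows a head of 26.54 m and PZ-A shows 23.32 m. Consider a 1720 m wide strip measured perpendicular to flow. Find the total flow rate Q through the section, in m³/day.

Flow is parallel to layering, so each bed carries its own Darcy discharge and the transmissivities add.
Σ(K_i·b_i) = 1.04e-06×3.10 + 14.4×11.4 + 5.73×8.75 + 753×2.69 = 2240 m²/day.
Hydraulic gradient i = (26.54 − 23.32) / 1770 = 3.22 / 1770 = 0.001819.
Q = Σ(K_i·b_i) · W · i = 2240 × 1720 × 0.001819 = 7009 m³/day.

7010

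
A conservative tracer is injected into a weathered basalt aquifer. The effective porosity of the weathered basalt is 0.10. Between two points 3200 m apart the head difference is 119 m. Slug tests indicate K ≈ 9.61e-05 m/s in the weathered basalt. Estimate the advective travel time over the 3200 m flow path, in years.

2.84

Convert K: 9.61e-05 m/s × 86400 = 8.303 m/day.
Hydraulic gradient i = Δh / L = 119 / 3200 = 0.03719.
Darcy flux q = K · i = 8.303 × 0.03719 = 0.3088 m/day.
Seepage velocity v = q / n_e = 0.3088 / 0.10 = 3.088 m/day.
Travel time t = L / v = 3200 / 3.088 = 1036 days = 2.837 years.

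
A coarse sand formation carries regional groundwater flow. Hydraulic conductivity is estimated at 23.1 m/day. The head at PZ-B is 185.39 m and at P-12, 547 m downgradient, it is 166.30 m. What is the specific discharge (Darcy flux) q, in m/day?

0.806

Hydraulic gradient i = (185.39 − 166.30) / 547 = 19.09 / 547 = 0.03490.
Specific discharge q = K · i = 23.10 × 0.03490 = 0.8062 m/day.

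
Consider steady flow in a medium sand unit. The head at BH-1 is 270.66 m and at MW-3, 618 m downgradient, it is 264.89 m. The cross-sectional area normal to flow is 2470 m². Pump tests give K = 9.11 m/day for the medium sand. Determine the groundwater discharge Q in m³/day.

210

Hydraulic gradient i = (270.66 − 264.89) / 618 = 5.77 / 618 = 0.009337.
Darcy's law: Q = K · A · i = 9.110 × 2470 × 0.009337 = 210.1 m³/day.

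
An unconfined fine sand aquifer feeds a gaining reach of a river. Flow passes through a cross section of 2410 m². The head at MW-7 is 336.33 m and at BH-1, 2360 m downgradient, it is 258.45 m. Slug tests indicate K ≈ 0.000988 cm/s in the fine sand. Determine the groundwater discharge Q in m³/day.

67.9

Convert K: 0.000988 cm/s × 864 = 0.8536 m/day.
Hydraulic gradient i = (336.33 − 258.45) / 2360 = 77.88 / 2360 = 0.03300.
Darcy's law: Q = K · A · i = 0.8536 × 2410 × 0.03300 = 67.89 m³/day.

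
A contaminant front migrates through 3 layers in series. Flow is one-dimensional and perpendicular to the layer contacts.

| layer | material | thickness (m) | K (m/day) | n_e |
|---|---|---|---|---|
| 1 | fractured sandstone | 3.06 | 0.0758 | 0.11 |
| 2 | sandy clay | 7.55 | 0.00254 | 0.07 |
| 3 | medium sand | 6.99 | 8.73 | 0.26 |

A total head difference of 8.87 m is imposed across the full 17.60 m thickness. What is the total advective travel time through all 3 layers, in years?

With flow normal to the layers, continuity requires the same specific discharge q through every layer.
Σ(b_i/K_i) = 3.06/0.0758 + 7.55/0.00254 + 6.99/8.73 = 3014 d.
q = Δh / Σ(b_i/K_i) = 8.87 / 3014 = 0.002943 m/day.
In each layer the seepage velocity is v_i = q/n_i, so the layer transit time is t_i = b_i·n_i / q:
  layer 1 (fractured sandstone): t_1 = 3.06 × 0.11 / 0.002943 = 114.4 d
  layer 2 (sandy clay): t_2 = 7.55 × 0.07 / 0.002943 = 179.6 d
  layer 3 (medium sand): t_3 = 6.99 × 0.26 / 0.002943 = 617.5 d
Total t = Σ t_i = 911.4 days = 2.495 years.

2.50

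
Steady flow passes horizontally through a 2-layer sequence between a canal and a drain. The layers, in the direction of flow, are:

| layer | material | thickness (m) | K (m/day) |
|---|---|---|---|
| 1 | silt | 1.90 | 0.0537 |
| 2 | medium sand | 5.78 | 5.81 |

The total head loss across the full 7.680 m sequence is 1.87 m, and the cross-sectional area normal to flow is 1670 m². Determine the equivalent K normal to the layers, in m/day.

0.211

Flow is perpendicular to layering, so the layers act in series and the equivalent K is the thickness-weighted harmonic mean.
Total thickness L = 1.90 + 5.78 = 7.680 m.
Σ(b_i/K_i) = 1.90/0.0537 + 5.78/5.81 = 36.38 d.
K_eq = L / Σ(b_i/K_i) = 7.680 / 36.38 = 0.2111 m/day.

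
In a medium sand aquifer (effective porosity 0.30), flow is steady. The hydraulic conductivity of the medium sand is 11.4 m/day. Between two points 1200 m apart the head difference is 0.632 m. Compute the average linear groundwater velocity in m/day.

Hydraulic gradient i = Δh / L = 0.632 / 1200 = 0.0005267.
Darcy flux q = K · i = 11.40 × 0.0005267 = 0.006004 m/day.
Seepage velocity v = q / n_e = 0.006004 / 0.30 = 0.02001 m/day.

0.0200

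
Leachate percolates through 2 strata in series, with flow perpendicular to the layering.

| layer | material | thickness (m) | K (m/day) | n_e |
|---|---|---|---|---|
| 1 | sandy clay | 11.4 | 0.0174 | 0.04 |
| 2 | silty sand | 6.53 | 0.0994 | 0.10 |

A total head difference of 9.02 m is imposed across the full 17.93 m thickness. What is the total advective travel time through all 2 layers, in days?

With flow normal to the layers, continuity requires the same specific discharge q through every layer.
Σ(b_i/K_i) = 11.4/0.0174 + 6.53/0.0994 = 720.9 d.
q = Δh / Σ(b_i/K_i) = 9.02 / 720.9 = 0.01251 m/day.
In each layer the seepage velocity is v_i = q/n_i, so the layer transit time is t_i = b_i·n_i / q:
  layer 1 (sandy clay): t_1 = 11.4 × 0.04 / 0.01251 = 36.44 d
  layer 2 (silty sand): t_2 = 6.53 × 0.10 / 0.01251 = 52.19 d
Total t = Σ t_i = 88.63 days.

88.6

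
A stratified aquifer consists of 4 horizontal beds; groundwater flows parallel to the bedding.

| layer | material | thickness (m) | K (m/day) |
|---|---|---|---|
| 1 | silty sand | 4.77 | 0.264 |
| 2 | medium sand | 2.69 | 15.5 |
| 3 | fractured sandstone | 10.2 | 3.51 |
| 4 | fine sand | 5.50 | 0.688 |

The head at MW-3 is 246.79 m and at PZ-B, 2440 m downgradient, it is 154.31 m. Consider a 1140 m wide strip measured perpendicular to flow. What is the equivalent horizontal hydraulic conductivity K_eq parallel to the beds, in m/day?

Flow is parallel to layering, so each bed carries its own Darcy discharge and the transmissivities add.
Σ(K_i·b_i) = 0.264×4.77 + 15.5×2.69 + 3.51×10.2 + 0.688×5.50 = 82.54 m²/day.
Total thickness b = 23.16 m, so K_eq = Σ(K_i·b_i)/b = 3.564 m/day.

3.56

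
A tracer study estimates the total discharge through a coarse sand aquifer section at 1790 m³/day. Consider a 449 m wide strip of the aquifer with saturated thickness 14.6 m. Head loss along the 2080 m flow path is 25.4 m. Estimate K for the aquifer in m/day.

22.4

Cross-sectional area A = 449 × 14.6 = 6555 m².
Hydraulic gradient i = Δh / L = 25.4 / 2080 = 0.01221.
From Q = K·A·i, K = Q / (A·i) = 1790 / (6555 × 0.01221) = 22.36 m/day.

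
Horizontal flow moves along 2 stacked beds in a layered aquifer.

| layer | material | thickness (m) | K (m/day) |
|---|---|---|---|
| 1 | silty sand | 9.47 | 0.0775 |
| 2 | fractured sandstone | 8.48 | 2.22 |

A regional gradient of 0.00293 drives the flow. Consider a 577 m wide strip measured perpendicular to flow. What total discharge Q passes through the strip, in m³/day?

33.1

Flow is parallel to layering, so each bed carries its own Darcy discharge and the transmissivities add.
Σ(K_i·b_i) = 0.0775×9.47 + 2.22×8.48 = 19.56 m²/day.
Hydraulic gradient i = 0.00293.
Q = Σ(K_i·b_i) · W · i = 19.56 × 577 × 0.002930 = 33.07 m³/day.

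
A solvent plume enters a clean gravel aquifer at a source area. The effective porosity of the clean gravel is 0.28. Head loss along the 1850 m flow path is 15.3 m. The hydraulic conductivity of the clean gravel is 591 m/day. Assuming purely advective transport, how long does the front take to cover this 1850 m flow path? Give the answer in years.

0.290

Hydraulic gradient i = Δh / L = 15.3 / 1850 = 0.008270.
Darcy flux q = K · i = 591.0 × 0.008270 = 4.888 m/day.
Seepage velocity v = q / n_e = 4.888 / 0.28 = 17.46 m/day.
Travel time t = L / v = 1850 / 17.46 = 106.0 days = 0.2902 years.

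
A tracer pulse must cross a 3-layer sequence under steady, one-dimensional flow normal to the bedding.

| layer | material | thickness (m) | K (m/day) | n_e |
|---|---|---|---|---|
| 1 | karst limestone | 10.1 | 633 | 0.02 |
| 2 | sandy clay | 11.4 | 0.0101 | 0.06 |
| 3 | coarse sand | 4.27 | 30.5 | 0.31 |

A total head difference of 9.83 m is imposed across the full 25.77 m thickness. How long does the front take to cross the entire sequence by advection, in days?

With flow normal to the layers, continuity requires the same specific discharge q through every layer.
Σ(b_i/K_i) = 10.1/633 + 11.4/0.0101 + 4.27/30.5 = 1129 d.
q = Δh / Σ(b_i/K_i) = 9.83 / 1129 = 0.008708 m/day.
In each layer the seepage velocity is v_i = q/n_i, so the layer transit time is t_i = b_i·n_i / q:
  layer 1 (karst limestone): t_1 = 10.1 × 0.02 / 0.008708 = 23.20 d
  layer 2 (sandy clay): t_2 = 11.4 × 0.06 / 0.008708 = 78.55 d
  layer 3 (coarse sand): t_3 = 4.27 × 0.31 / 0.008708 = 152.0 d
Total t = Σ t_i = 253.8 days.

254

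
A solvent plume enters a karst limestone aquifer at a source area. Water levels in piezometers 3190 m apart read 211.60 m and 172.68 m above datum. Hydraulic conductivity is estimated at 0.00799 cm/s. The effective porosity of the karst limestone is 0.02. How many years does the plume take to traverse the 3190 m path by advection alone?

2.07

Convert K: 0.00799 cm/s × 864 = 6.903 m/day.
Hydraulic gradient i = (211.60 − 172.68) / 3190 = 38.92 / 3190 = 0.01220.
Darcy flux q = K · i = 6.903 × 0.01220 = 0.08423 m/day.
Seepage velocity v = q / n_e = 0.08423 / 0.02 = 4.211 m/day.
Travel time t = L / v = 3190 / 4.211 = 757.5 days = 2.074 years.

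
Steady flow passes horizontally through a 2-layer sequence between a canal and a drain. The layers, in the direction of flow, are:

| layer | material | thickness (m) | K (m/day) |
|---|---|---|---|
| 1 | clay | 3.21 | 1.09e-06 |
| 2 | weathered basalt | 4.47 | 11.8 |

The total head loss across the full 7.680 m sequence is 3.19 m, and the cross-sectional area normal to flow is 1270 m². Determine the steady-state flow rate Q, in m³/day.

Flow is perpendicular to layering, so the layers act in series and the equivalent K is the thickness-weighted harmonic mean.
Total thickness L = 3.21 + 4.47 = 7.680 m.
Σ(b_i/K_i) = 3.21/1.09e-06 + 4.47/11.8 = 2.945e+06 d.
K_eq = L / Σ(b_i/K_i) = 7.680 / 2.945e+06 = 2.608e-06 m/day.
Q = K_eq · A · (Δh/L) = 2.608e-06 × 1270 × (3.19/7.680) = 0.001376 m³/day.

0.00138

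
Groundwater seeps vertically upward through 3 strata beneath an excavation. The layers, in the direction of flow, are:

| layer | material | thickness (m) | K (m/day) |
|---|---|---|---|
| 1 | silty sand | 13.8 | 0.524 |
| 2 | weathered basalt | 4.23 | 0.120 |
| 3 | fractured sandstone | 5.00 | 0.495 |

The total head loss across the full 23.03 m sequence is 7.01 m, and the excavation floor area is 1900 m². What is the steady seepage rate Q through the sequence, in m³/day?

Flow is perpendicular to layering, so the layers act in series and the equivalent K is the thickness-weighted harmonic mean.
Total thickness L = 13.8 + 4.23 + 5.00 = 23.03 m.
Σ(b_i/K_i) = 13.8/0.524 + 4.23/0.120 + 5.00/0.495 = 71.69 d.
K_eq = L / Σ(b_i/K_i) = 23.03 / 71.69 = 0.3213 m/day.
Q = K_eq · A · (Δh/L) = 0.3213 × 1900 × (7.01/23.03) = 185.8 m³/day.

186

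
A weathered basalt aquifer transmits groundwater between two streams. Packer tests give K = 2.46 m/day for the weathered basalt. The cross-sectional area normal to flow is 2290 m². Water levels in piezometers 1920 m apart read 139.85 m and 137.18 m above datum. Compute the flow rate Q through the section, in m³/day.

Hydraulic gradient i = (139.85 − 137.18) / 1920 = 2.67 / 1920 = 0.001391.
Darcy's law: Q = K · A · i = 2.460 × 2290 × 0.001391 = 7.834 m³/day.

7.83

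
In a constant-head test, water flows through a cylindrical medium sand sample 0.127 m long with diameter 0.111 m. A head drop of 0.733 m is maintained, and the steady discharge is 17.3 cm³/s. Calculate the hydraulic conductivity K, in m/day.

Cross-sectional area A = π·(d/2)² = π × (0.111/2)² = 0.009677 m².
Convert discharge: 17.3 cm³/s = 1.730e-05 m³/s.
Darcy's law rearranged: K = Q·L / (A·Δh) = 1.730e-05 × 0.127 / (0.009677 × 0.733) = 0.0003097 m/s = 26.76 m/day.

26.8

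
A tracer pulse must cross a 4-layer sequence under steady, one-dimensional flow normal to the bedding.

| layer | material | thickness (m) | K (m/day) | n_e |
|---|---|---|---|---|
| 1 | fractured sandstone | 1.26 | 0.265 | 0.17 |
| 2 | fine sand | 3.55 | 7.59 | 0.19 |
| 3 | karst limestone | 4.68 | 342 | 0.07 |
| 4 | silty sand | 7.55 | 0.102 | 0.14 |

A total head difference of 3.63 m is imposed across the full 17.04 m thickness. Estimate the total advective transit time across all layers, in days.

With flow normal to the layers, continuity requires the same specific discharge q through every layer.
Σ(b_i/K_i) = 1.26/0.265 + 3.55/7.59 + 4.68/342 + 7.55/0.102 = 79.26 d.
q = Δh / Σ(b_i/K_i) = 3.63 / 79.26 = 0.04580 m/day.
In each layer the seepage velocity is v_i = q/n_i, so the layer transit time is t_i = b_i·n_i / q:
  layer 1 (fractured sandstone): t_1 = 1.26 × 0.17 / 0.04580 = 4.677 d
  layer 2 (fine sand): t_2 = 3.55 × 0.19 / 0.04580 = 14.73 d
  layer 3 (karst limestone): t_3 = 4.68 × 0.07 / 0.04580 = 7.153 d
  layer 4 (silty sand): t_4 = 7.55 × 0.14 / 0.04580 = 23.08 d
Total t = Σ t_i = 49.63 days.

49.6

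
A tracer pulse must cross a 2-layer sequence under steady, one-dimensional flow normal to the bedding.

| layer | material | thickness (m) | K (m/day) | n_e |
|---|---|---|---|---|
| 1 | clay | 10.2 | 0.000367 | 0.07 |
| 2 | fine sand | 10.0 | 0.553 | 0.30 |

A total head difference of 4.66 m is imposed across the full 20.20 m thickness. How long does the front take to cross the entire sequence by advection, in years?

60.7

With flow normal to the layers, continuity requires the same specific discharge q through every layer.
Σ(b_i/K_i) = 10.2/0.000367 + 10.0/0.553 = 27811 d.
q = Δh / Σ(b_i/K_i) = 4.66 / 27811 = 0.0001676 m/day.
In each layer the seepage velocity is v_i = q/n_i, so the layer transit time is t_i = b_i·n_i / q:
  layer 1 (clay): t_1 = 10.2 × 0.07 / 0.0001676 = 4261 d
  layer 2 (fine sand): t_2 = 10.0 × 0.30 / 0.0001676 = 17904 d
Total t = Σ t_i = 22165 days = 60.69 years.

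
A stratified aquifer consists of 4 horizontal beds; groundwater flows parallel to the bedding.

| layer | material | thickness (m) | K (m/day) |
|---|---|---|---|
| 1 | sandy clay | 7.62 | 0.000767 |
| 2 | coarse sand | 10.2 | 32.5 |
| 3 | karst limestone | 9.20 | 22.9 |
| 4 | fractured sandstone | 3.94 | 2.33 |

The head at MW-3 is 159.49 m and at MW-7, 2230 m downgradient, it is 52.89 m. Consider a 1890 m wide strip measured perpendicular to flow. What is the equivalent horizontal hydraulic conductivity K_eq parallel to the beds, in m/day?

Flow is parallel to layering, so each bed carries its own Darcy discharge and the transmissivities add.
Σ(K_i·b_i) = 0.000767×7.62 + 32.5×10.2 + 22.9×9.20 + 2.33×3.94 = 551.4 m²/day.
Total thickness b = 30.96 m, so K_eq = Σ(K_i·b_i)/b = 17.81 m/day.

17.8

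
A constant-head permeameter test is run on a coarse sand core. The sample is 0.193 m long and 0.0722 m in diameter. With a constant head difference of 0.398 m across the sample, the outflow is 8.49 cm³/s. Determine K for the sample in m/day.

Cross-sectional area A = π·(d/2)² = π × (0.0722/2)² = 0.004094 m².
Convert discharge: 8.49 cm³/s = 8.490e-06 m³/s.
Darcy's law rearranged: K = Q·L / (A·Δh) = 8.490e-06 × 0.193 / (0.004094 × 0.398) = 0.001006 m/s = 86.88 m/day.

86.9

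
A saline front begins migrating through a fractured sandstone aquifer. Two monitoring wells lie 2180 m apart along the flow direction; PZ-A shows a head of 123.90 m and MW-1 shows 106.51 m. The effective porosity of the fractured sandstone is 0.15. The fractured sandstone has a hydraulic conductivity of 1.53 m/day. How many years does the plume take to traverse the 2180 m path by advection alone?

73.4

Hydraulic gradient i = (123.90 − 106.51) / 2180 = 17.39 / 2180 = 0.007977.
Darcy flux q = K · i = 1.530 × 0.007977 = 0.01220 m/day.
Seepage velocity v = q / n_e = 0.01220 / 0.15 = 0.08137 m/day.
Travel time t = L / v = 2180 / 0.08137 = 26792 days = 73.35 years.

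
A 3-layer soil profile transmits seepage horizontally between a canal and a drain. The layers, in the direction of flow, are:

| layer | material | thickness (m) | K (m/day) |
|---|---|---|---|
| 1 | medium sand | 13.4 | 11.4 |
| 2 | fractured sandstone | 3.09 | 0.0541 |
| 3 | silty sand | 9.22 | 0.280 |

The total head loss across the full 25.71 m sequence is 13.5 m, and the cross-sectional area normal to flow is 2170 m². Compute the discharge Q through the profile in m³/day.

321

Flow is perpendicular to layering, so the layers act in series and the equivalent K is the thickness-weighted harmonic mean.
Total thickness L = 13.4 + 3.09 + 9.22 = 25.71 m.
Σ(b_i/K_i) = 13.4/11.4 + 3.09/0.0541 + 9.22/0.280 = 91.22 d.
K_eq = L / Σ(b_i/K_i) = 25.71 / 91.22 = 0.2818 m/day.
Q = K_eq · A · (Δh/L) = 0.2818 × 2170 × (13.5/25.71) = 321.1 m³/day.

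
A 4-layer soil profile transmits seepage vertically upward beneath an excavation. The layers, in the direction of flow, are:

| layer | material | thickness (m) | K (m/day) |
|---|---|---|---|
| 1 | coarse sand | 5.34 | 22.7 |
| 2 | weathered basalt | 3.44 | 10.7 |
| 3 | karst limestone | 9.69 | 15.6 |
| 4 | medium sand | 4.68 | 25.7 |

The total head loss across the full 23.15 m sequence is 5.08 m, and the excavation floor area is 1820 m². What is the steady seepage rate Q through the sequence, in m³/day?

Flow is perpendicular to layering, so the layers act in series and the equivalent K is the thickness-weighted harmonic mean.
Total thickness L = 5.34 + 3.44 + 9.69 + 4.68 = 23.15 m.
Σ(b_i/K_i) = 5.34/22.7 + 3.44/10.7 + 9.69/15.6 + 4.68/25.7 = 1.360 d.
K_eq = L / Σ(b_i/K_i) = 23.15 / 1.360 = 17.02 m/day.
Q = K_eq · A · (Δh/L) = 17.02 × 1820 × (5.08/23.15) = 6798 m³/day.

6800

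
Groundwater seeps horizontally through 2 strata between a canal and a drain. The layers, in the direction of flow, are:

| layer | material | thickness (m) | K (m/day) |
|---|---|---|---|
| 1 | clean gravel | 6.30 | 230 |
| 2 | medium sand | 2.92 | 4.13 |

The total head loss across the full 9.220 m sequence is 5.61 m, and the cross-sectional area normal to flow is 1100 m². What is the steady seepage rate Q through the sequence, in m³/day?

Flow is perpendicular to layering, so the layers act in series and the equivalent K is the thickness-weighted harmonic mean.
Total thickness L = 6.30 + 2.92 = 9.220 m.
Σ(b_i/K_i) = 6.30/230 + 2.92/4.13 = 0.7344 d.
K_eq = L / Σ(b_i/K_i) = 9.220 / 0.7344 = 12.55 m/day.
Q = K_eq · A · (Δh/L) = 12.55 × 1100 × (5.61/9.220) = 8403 m³/day.

8400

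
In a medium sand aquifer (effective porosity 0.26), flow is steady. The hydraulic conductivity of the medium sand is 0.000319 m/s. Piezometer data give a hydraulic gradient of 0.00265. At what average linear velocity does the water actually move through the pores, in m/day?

Convert K: 0.000319 m/s × 86400 = 27.56 m/day.
Hydraulic gradient i = 0.00265.
Darcy flux q = K · i = 27.56 × 0.002650 = 0.07304 m/day.
Seepage velocity v = q / n_e = 0.07304 / 0.26 = 0.2809 m/day.

0.281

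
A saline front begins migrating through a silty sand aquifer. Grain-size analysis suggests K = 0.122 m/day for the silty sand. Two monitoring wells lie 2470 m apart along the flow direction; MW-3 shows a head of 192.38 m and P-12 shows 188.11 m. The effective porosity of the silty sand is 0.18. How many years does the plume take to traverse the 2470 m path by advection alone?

Hydraulic gradient i = (192.38 − 188.11) / 2470 = 4.27 / 2470 = 0.001729.
Darcy flux q = K · i = 0.1220 × 0.001729 = 0.0002109 m/day.
Seepage velocity v = q / n_e = 0.0002109 / 0.18 = 0.001172 m/day.
Travel time t = L / v = 2470 / 0.001172 = 2.108e+06 days = 5771 years.

5770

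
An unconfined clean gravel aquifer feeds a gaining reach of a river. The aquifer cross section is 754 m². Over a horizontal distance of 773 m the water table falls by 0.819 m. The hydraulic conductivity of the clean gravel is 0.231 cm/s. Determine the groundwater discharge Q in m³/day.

Convert K: 0.231 cm/s × 864 = 199.6 m/day.
Hydraulic gradient i = Δh / L = 0.819 / 773 = 0.001060.
Darcy's law: Q = K · A · i = 199.6 × 754.0 × 0.001060 = 159.4 m³/day.

159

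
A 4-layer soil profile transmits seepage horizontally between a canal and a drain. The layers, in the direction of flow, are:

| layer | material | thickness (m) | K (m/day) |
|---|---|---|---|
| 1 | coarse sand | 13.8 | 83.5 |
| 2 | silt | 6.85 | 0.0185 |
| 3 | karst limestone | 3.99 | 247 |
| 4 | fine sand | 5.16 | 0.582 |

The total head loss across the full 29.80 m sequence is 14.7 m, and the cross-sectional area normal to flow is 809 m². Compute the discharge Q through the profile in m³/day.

Flow is perpendicular to layering, so the layers act in series and the equivalent K is the thickness-weighted harmonic mean.
Total thickness L = 13.8 + 6.85 + 3.99 + 5.16 = 29.80 m.
Σ(b_i/K_i) = 13.8/83.5 + 6.85/0.0185 + 3.99/247 + 5.16/0.582 = 379.3 d.
K_eq = L / Σ(b_i/K_i) = 29.80 / 379.3 = 0.07856 m/day.
Q = K_eq · A · (Δh/L) = 0.07856 × 809 × (14.7/29.80) = 31.35 m³/day.

31.4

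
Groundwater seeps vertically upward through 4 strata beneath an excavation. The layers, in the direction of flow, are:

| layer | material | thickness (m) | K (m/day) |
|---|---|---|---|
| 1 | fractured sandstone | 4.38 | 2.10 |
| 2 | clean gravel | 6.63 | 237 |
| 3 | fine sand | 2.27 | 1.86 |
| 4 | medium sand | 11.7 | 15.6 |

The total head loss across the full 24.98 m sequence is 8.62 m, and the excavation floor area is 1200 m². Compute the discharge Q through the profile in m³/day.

Flow is perpendicular to layering, so the layers act in series and the equivalent K is the thickness-weighted harmonic mean.
Total thickness L = 4.38 + 6.63 + 2.27 + 11.7 = 24.98 m.
Σ(b_i/K_i) = 4.38/2.10 + 6.63/237 + 2.27/1.86 + 11.7/15.6 = 4.084 d.
K_eq = L / Σ(b_i/K_i) = 24.98 / 4.084 = 6.116 m/day.
Q = K_eq · A · (Δh/L) = 6.116 × 1200 × (8.62/24.98) = 2533 m³/day.

2530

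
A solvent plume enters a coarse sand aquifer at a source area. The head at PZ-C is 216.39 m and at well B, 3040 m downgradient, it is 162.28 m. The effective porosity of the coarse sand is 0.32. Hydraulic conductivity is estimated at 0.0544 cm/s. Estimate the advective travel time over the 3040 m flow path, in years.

3.18

Convert K: 0.0544 cm/s × 864 = 47.00 m/day.
Hydraulic gradient i = (216.39 − 162.28) / 3040 = 54.11 / 3040 = 0.01780.
Darcy flux q = K · i = 47.00 × 0.01780 = 0.8366 m/day.
Seepage velocity v = q / n_e = 0.8366 / 0.32 = 2.614 m/day.
Travel time t = L / v = 3040 / 2.614 = 1163 days = 3.184 years.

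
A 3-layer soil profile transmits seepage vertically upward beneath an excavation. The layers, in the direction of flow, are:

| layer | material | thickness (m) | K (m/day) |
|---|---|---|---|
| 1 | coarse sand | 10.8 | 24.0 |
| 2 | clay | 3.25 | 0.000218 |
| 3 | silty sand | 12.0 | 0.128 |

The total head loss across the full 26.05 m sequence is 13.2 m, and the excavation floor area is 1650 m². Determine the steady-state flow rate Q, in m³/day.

Flow is perpendicular to layering, so the layers act in series and the equivalent K is the thickness-weighted harmonic mean.
Total thickness L = 10.8 + 3.25 + 12.0 = 26.05 m.
Σ(b_i/K_i) = 10.8/24.0 + 3.25/0.000218 + 12.0/0.128 = 15002 d.
K_eq = L / Σ(b_i/K_i) = 26.05 / 15002 = 0.001736 m/day.
Q = K_eq · A · (Δh/L) = 0.001736 × 1650 × (13.2/26.05) = 1.452 m³/day.

1.45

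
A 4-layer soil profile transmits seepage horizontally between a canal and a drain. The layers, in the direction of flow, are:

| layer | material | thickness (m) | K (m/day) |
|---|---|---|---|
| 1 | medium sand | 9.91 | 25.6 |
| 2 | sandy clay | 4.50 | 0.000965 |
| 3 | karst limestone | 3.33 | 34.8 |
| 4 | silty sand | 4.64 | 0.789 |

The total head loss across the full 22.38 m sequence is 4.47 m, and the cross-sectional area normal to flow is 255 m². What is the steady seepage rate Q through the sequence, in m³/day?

0.244

Flow is perpendicular to layering, so the layers act in series and the equivalent K is the thickness-weighted harmonic mean.
Total thickness L = 9.91 + 4.50 + 3.33 + 4.64 = 22.38 m.
Σ(b_i/K_i) = 9.91/25.6 + 4.50/0.000965 + 3.33/34.8 + 4.64/0.789 = 4670 d.
K_eq = L / Σ(b_i/K_i) = 22.38 / 4670 = 0.004793 m/day.
Q = K_eq · A · (Δh/L) = 0.004793 × 255 × (4.47/22.38) = 0.2441 m³/day.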